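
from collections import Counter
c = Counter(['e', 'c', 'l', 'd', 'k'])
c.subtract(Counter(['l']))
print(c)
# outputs Counter({'e': 1, 'c': 1, 'd': 1, 'k': 1, 'l': 0})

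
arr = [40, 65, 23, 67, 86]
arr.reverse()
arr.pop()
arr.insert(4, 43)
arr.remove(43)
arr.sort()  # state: [23, 65, 67, 86]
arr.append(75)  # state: [23, 65, 67, 86, 75]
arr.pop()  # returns 75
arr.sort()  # [23, 65, 67, 86]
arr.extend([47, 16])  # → [23, 65, 67, 86, 47, 16]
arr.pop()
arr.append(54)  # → [23, 65, 67, 86, 47, 54]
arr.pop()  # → 54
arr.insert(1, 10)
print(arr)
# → [23, 10, 65, 67, 86, 47]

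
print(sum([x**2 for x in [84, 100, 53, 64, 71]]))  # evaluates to 29002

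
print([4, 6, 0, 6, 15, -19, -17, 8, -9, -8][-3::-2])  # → [8, -19, 6, 6]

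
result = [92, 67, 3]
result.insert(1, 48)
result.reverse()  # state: [3, 67, 48, 92]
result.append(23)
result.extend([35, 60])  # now [3, 67, 48, 92, 23, 35, 60]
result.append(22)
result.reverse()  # [22, 60, 35, 23, 92, 48, 67, 3]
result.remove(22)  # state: [60, 35, 23, 92, 48, 67, 3]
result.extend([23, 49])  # [60, 35, 23, 92, 48, 67, 3, 23, 49]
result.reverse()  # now [49, 23, 3, 67, 48, 92, 23, 35, 60]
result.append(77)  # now [49, 23, 3, 67, 48, 92, 23, 35, 60, 77]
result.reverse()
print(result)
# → [77, 60, 35, 23, 92, 48, 67, 3, 23, 49]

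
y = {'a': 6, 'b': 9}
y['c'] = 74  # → {'a': 6, 'b': 9, 'c': 74}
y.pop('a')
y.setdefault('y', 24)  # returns 24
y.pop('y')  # 24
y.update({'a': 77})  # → {'b': 9, 'c': 74, 'a': 77}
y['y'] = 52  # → {'b': 9, 'c': 74, 'a': 77, 'y': 52}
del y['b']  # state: {'c': 74, 'a': 77, 'y': 52}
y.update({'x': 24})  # {'c': 74, 'a': 77, 'y': 52, 'x': 24}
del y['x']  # {'c': 74, 'a': 77, 'y': 52}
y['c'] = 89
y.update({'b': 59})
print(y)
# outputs {'c': 89, 'a': 77, 'y': 52, 'b': 59}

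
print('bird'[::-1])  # drib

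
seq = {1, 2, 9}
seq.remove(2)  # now {1, 9}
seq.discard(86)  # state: {1, 9}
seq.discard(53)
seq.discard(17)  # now {1, 9}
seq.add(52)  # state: {1, 9, 52}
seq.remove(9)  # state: {1, 52}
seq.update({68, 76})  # {1, 52, 68, 76}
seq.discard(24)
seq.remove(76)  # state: {1, 52, 68}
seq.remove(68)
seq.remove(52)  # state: {1}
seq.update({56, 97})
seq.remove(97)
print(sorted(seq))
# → [1, 56]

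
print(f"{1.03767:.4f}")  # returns 1.0377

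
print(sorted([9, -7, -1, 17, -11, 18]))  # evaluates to [-11, -7, -1, 9, 17, 18]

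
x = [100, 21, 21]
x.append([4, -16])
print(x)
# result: [100, 21, 21, [4, -16]]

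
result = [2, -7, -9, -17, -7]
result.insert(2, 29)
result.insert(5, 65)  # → [2, -7, 29, -9, -17, 65, -7]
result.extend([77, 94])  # [2, -7, 29, -9, -17, 65, -7, 77, 94]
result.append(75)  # [2, -7, 29, -9, -17, 65, -7, 77, 94, 75]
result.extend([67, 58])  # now [2, -7, 29, -9, -17, 65, -7, 77, 94, 75, 67, 58]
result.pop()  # 58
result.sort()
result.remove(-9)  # [-17, -7, -7, 2, 29, 65, 67, 75, 77, 94]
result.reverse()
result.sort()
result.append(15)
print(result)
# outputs [-17, -7, -7, 2, 29, 65, 67, 75, 77, 94, 15]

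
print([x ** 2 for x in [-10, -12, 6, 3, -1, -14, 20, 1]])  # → [100, 144, 36, 9, 1, 196, 400, 1]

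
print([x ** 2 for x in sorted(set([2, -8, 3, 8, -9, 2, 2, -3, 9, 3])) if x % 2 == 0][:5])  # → [64, 4, 64]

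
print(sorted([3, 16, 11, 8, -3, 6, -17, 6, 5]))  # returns [-17, -3, 3, 5, 6, 6, 8, 11, 16]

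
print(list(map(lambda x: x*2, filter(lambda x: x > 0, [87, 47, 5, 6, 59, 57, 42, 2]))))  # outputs [174, 94, 10, 12, 118, 114, 84, 4]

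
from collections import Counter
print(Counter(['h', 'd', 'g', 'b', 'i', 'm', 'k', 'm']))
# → Counter({'m': 2, 'h': 1, 'd': 1, 'g': 1, 'b': 1, 'i': 1, 'k': 1})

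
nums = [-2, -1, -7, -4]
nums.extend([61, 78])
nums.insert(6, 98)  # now [-2, -1, -7, -4, 61, 78, 98]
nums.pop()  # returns 98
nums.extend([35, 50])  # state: [-2, -1, -7, -4, 61, 78, 35, 50]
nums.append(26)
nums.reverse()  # [26, 50, 35, 78, 61, -4, -7, -1, -2]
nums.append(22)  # [26, 50, 35, 78, 61, -4, -7, -1, -2, 22]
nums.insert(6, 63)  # [26, 50, 35, 78, 61, -4, 63, -7, -1, -2, 22]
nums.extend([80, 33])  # [26, 50, 35, 78, 61, -4, 63, -7, -1, -2, 22, 80, 33]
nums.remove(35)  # [26, 50, 78, 61, -4, 63, -7, -1, -2, 22, 80, 33]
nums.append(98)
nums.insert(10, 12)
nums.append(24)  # [26, 50, 78, 61, -4, 63, -7, -1, -2, 22, 12, 80, 33, 98, 24]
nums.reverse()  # [24, 98, 33, 80, 12, 22, -2, -1, -7, 63, -4, 61, 78, 50, 26]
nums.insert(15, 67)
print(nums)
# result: [24, 98, 33, 80, 12, 22, -2, -1, -7, 63, -4, 61, 78, 50, 26, 67]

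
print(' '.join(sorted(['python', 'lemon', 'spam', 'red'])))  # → lemon python red spam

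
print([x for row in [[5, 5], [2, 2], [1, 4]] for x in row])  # [5, 5, 2, 2, 1, 4]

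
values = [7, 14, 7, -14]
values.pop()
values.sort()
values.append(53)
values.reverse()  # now [53, 14, 7, 7]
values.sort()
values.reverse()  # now [53, 14, 7, 7]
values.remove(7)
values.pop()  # 7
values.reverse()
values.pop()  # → 53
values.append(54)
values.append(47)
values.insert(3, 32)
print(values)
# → [14, 54, 47, 32]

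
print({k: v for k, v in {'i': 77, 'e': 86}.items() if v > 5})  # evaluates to {'i': 77, 'e': 86}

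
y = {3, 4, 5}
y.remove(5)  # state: {3, 4}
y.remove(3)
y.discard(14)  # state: {4}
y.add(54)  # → {4, 54}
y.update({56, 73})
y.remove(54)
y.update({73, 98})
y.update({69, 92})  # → {4, 56, 69, 73, 92, 98}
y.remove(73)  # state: {4, 56, 69, 92, 98}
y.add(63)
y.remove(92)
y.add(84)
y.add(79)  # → {4, 56, 63, 69, 79, 84, 98}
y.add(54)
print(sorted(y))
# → [4, 54, 56, 63, 69, 79, 84, 98]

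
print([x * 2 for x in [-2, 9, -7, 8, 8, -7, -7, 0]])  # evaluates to [-4, 18, -14, 16, 16, -14, -14, 0]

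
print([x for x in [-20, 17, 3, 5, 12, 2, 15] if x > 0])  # [17, 3, 5, 12, 2, 15]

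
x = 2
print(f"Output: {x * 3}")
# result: Output: 6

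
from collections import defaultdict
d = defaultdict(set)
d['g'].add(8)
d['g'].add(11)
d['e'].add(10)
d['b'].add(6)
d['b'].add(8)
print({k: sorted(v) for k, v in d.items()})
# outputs {'g': [8, 11], 'e': [10], 'b': [6, 8]}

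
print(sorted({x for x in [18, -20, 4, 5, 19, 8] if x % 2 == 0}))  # [-20, 4, 8, 18]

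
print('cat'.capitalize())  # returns Cat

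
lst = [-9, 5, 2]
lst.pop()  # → 2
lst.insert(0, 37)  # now [37, -9, 5]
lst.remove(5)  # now [37, -9]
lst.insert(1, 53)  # [37, 53, -9]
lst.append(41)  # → [37, 53, -9, 41]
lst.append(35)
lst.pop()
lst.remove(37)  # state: [53, -9, 41]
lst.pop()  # 41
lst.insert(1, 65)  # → [53, 65, -9]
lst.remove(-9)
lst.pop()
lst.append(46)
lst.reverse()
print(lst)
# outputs [46, 53]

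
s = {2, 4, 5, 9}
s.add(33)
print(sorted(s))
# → [2, 4, 5, 9, 33]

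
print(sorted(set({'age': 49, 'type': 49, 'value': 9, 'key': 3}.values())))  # [3, 9, 49]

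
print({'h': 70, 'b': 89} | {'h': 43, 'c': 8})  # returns {'h': 43, 'b': 89, 'c': 8}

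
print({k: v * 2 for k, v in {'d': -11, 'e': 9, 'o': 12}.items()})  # {'d': -22, 'e': 18, 'o': 24}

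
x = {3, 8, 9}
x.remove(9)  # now {3, 8}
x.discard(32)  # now {3, 8}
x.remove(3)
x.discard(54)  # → {8}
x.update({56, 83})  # {8, 56, 83}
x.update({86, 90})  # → {8, 56, 83, 86, 90}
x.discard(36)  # {8, 56, 83, 86, 90}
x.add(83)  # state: {8, 56, 83, 86, 90}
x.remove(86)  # {8, 56, 83, 90}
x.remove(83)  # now {8, 56, 90}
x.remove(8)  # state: {56, 90}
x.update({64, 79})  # {56, 64, 79, 90}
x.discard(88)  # {56, 64, 79, 90}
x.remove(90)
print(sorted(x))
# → [56, 64, 79]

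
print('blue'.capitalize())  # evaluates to Blue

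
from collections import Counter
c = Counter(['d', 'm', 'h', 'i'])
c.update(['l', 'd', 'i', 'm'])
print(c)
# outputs Counter({'d': 2, 'm': 2, 'i': 2, 'h': 1, 'l': 1})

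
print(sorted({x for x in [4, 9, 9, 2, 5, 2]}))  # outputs [2, 4, 5, 9]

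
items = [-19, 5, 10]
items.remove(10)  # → [-19, 5]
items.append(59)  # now [-19, 5, 59]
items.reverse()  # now [59, 5, -19]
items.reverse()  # [-19, 5, 59]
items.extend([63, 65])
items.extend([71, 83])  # [-19, 5, 59, 63, 65, 71, 83]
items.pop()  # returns 83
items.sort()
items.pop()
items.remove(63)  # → [-19, 5, 59, 65]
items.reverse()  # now [65, 59, 5, -19]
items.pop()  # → -19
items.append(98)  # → [65, 59, 5, 98]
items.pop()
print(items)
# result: [65, 59, 5]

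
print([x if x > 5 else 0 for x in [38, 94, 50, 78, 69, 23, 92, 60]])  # [38, 94, 50, 78, 69, 23, 92, 60]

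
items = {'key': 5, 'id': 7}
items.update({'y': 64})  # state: {'key': 5, 'id': 7, 'y': 64}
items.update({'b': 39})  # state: {'key': 5, 'id': 7, 'y': 64, 'b': 39}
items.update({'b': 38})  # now {'key': 5, 'id': 7, 'y': 64, 'b': 38}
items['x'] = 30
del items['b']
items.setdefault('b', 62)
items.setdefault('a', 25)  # 25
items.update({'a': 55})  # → {'key': 5, 'id': 7, 'y': 64, 'x': 30, 'b': 62, 'a': 55}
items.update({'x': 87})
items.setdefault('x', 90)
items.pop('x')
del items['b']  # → {'key': 5, 'id': 7, 'y': 64, 'a': 55}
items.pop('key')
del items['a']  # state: {'id': 7, 'y': 64}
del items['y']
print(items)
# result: {'id': 7}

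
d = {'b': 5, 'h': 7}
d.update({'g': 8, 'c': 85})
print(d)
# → {'b': 5, 'h': 7, 'g': 8, 'c': 85}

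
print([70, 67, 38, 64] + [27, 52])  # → [70, 67, 38, 64, 27, 52]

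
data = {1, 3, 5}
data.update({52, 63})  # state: {1, 3, 5, 52, 63}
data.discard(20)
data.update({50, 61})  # {1, 3, 5, 50, 52, 61, 63}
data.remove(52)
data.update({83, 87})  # {1, 3, 5, 50, 61, 63, 83, 87}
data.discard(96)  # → {1, 3, 5, 50, 61, 63, 83, 87}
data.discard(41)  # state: {1, 3, 5, 50, 61, 63, 83, 87}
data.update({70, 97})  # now {1, 3, 5, 50, 61, 63, 70, 83, 87, 97}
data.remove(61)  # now {1, 3, 5, 50, 63, 70, 83, 87, 97}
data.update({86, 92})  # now {1, 3, 5, 50, 63, 70, 83, 86, 87, 92, 97}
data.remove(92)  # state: {1, 3, 5, 50, 63, 70, 83, 86, 87, 97}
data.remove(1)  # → {3, 5, 50, 63, 70, 83, 86, 87, 97}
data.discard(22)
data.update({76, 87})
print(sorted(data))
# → [3, 5, 50, 63, 70, 76, 83, 86, 87, 97]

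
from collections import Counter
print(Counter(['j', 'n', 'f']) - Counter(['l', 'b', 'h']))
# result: Counter({'j': 1, 'n': 1, 'f': 1})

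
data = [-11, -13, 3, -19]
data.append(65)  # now [-11, -13, 3, -19, 65]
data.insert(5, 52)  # [-11, -13, 3, -19, 65, 52]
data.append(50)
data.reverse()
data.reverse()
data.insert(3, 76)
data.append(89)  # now [-11, -13, 3, 76, -19, 65, 52, 50, 89]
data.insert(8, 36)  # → [-11, -13, 3, 76, -19, 65, 52, 50, 36, 89]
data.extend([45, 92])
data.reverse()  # [92, 45, 89, 36, 50, 52, 65, -19, 76, 3, -13, -11]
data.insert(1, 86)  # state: [92, 86, 45, 89, 36, 50, 52, 65, -19, 76, 3, -13, -11]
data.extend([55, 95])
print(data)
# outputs [92, 86, 45, 89, 36, 50, 52, 65, -19, 76, 3, -13, -11, 55, 95]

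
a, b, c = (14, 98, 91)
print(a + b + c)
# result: 203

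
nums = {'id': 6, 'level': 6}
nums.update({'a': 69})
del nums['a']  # {'id': 6, 'level': 6}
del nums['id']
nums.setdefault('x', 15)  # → 15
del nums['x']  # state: {'level': 6}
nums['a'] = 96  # {'level': 6, 'a': 96}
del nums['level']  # {'a': 96}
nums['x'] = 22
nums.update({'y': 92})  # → {'a': 96, 'x': 22, 'y': 92}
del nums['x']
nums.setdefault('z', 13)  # 13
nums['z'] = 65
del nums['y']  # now {'a': 96, 'z': 65}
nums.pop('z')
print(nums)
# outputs {'a': 96}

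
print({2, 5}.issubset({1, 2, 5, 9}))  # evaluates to True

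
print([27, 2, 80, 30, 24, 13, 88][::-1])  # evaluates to [88, 13, 24, 30, 80, 2, 27]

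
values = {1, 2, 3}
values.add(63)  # {1, 2, 3, 63}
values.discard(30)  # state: {1, 2, 3, 63}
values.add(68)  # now {1, 2, 3, 63, 68}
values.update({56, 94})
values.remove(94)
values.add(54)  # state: {1, 2, 3, 54, 56, 63, 68}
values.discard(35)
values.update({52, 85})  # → {1, 2, 3, 52, 54, 56, 63, 68, 85}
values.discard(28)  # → {1, 2, 3, 52, 54, 56, 63, 68, 85}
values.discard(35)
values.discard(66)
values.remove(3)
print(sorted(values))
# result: [1, 2, 52, 54, 56, 63, 68, 85]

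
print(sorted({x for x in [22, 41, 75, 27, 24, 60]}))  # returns [22, 24, 27, 41, 60, 75]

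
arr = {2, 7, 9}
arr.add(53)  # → {2, 7, 9, 53}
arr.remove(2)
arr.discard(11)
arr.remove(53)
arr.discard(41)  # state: {7, 9}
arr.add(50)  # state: {7, 9, 50}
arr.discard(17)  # {7, 9, 50}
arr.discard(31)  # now {7, 9, 50}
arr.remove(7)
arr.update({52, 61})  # {9, 50, 52, 61}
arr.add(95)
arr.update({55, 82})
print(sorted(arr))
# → [9, 50, 52, 55, 61, 82, 95]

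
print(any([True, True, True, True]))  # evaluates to True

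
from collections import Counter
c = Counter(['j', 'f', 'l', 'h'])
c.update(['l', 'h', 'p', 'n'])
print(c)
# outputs Counter({'l': 2, 'h': 2, 'j': 1, 'f': 1, 'p': 1, 'n': 1})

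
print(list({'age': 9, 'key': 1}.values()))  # [9, 1]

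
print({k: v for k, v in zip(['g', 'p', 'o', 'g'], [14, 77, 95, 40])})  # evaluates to {'g': 40, 'p': 77, 'o': 95}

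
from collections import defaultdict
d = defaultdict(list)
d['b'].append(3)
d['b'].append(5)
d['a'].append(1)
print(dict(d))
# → {'b': [3, 5], 'a': [1]}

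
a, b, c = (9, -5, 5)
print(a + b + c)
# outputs 9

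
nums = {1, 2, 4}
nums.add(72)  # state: {1, 2, 4, 72}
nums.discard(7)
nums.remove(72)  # {1, 2, 4}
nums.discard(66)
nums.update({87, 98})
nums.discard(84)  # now {1, 2, 4, 87, 98}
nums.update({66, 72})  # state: {1, 2, 4, 66, 72, 87, 98}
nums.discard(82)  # {1, 2, 4, 66, 72, 87, 98}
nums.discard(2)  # {1, 4, 66, 72, 87, 98}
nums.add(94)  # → {1, 4, 66, 72, 87, 94, 98}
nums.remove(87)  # {1, 4, 66, 72, 94, 98}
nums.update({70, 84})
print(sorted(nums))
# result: [1, 4, 66, 70, 72, 84, 94, 98]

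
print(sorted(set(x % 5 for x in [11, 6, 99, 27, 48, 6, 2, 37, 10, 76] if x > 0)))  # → [0, 1, 2, 3, 4]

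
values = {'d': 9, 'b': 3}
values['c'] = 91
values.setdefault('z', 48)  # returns 48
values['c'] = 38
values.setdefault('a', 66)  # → 66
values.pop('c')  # 38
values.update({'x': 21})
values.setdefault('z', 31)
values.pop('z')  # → 48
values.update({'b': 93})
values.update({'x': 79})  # {'d': 9, 'b': 93, 'a': 66, 'x': 79}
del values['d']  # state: {'b': 93, 'a': 66, 'x': 79}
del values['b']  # {'a': 66, 'x': 79}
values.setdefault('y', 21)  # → 21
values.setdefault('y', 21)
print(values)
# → {'a': 66, 'x': 79, 'y': 21}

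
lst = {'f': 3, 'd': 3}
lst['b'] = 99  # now {'f': 3, 'd': 3, 'b': 99}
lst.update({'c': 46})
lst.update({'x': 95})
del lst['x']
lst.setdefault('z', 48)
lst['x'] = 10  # {'f': 3, 'd': 3, 'b': 99, 'c': 46, 'z': 48, 'x': 10}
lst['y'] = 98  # {'f': 3, 'd': 3, 'b': 99, 'c': 46, 'z': 48, 'x': 10, 'y': 98}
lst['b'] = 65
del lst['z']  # {'f': 3, 'd': 3, 'b': 65, 'c': 46, 'x': 10, 'y': 98}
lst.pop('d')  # 3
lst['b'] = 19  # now {'f': 3, 'b': 19, 'c': 46, 'x': 10, 'y': 98}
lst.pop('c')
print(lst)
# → {'f': 3, 'b': 19, 'x': 10, 'y': 98}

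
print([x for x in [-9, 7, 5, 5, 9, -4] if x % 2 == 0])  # [-4]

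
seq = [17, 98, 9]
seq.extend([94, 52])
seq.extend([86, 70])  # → [17, 98, 9, 94, 52, 86, 70]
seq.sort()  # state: [9, 17, 52, 70, 86, 94, 98]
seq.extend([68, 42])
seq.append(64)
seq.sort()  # [9, 17, 42, 52, 64, 68, 70, 86, 94, 98]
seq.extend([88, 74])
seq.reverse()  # [74, 88, 98, 94, 86, 70, 68, 64, 52, 42, 17, 9]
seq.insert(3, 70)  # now [74, 88, 98, 70, 94, 86, 70, 68, 64, 52, 42, 17, 9]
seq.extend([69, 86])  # [74, 88, 98, 70, 94, 86, 70, 68, 64, 52, 42, 17, 9, 69, 86]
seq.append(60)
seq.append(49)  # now [74, 88, 98, 70, 94, 86, 70, 68, 64, 52, 42, 17, 9, 69, 86, 60, 49]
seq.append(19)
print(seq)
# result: [74, 88, 98, 70, 94, 86, 70, 68, 64, 52, 42, 17, 9, 69, 86, 60, 49, 19]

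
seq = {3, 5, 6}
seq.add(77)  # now {3, 5, 6, 77}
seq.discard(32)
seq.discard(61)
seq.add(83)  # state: {3, 5, 6, 77, 83}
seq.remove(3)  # {5, 6, 77, 83}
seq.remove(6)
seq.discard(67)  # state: {5, 77, 83}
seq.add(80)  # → {5, 77, 80, 83}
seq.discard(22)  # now {5, 77, 80, 83}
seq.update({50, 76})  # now {5, 50, 76, 77, 80, 83}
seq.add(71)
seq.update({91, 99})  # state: {5, 50, 71, 76, 77, 80, 83, 91, 99}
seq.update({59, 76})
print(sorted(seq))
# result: [5, 50, 59, 71, 76, 77, 80, 83, 91, 99]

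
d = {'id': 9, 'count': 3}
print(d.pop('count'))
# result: 3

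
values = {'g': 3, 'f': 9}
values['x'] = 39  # {'g': 3, 'f': 9, 'x': 39}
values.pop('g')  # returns 3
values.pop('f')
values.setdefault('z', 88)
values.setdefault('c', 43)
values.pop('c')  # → 43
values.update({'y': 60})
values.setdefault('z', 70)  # 88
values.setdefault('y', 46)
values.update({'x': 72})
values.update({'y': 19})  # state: {'x': 72, 'z': 88, 'y': 19}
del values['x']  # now {'z': 88, 'y': 19}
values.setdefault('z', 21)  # 88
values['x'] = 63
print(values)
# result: {'z': 88, 'y': 19, 'x': 63}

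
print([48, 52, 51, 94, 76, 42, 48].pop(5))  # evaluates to 42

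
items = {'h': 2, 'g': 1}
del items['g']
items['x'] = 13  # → {'h': 2, 'x': 13}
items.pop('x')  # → 13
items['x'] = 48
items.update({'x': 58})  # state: {'h': 2, 'x': 58}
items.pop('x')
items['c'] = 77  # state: {'h': 2, 'c': 77}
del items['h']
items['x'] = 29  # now {'c': 77, 'x': 29}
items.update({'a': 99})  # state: {'c': 77, 'x': 29, 'a': 99}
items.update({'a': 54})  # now {'c': 77, 'x': 29, 'a': 54}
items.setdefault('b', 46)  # 46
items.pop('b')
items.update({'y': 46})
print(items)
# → {'c': 77, 'x': 29, 'a': 54, 'y': 46}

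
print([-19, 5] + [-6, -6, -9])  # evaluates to [-19, 5, -6, -6, -9]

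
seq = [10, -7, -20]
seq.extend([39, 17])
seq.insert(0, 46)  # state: [46, 10, -7, -20, 39, 17]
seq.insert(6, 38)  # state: [46, 10, -7, -20, 39, 17, 38]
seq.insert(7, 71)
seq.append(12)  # [46, 10, -7, -20, 39, 17, 38, 71, 12]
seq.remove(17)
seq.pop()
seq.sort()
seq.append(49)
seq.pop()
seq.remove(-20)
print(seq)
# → [-7, 10, 38, 39, 46, 71]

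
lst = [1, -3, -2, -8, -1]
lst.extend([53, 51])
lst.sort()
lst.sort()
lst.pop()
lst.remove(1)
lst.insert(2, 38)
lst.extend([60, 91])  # [-8, -3, 38, -2, -1, 51, 60, 91]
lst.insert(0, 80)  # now [80, -8, -3, 38, -2, -1, 51, 60, 91]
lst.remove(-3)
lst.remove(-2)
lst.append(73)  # [80, -8, 38, -1, 51, 60, 91, 73]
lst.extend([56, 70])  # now [80, -8, 38, -1, 51, 60, 91, 73, 56, 70]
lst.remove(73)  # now [80, -8, 38, -1, 51, 60, 91, 56, 70]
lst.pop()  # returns 70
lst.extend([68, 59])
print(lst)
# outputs [80, -8, 38, -1, 51, 60, 91, 56, 68, 59]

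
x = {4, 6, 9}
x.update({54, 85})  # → {4, 6, 9, 54, 85}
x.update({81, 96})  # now {4, 6, 9, 54, 81, 85, 96}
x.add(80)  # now {4, 6, 9, 54, 80, 81, 85, 96}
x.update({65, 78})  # {4, 6, 9, 54, 65, 78, 80, 81, 85, 96}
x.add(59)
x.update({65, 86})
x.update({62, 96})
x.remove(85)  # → {4, 6, 9, 54, 59, 62, 65, 78, 80, 81, 86, 96}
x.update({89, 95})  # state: {4, 6, 9, 54, 59, 62, 65, 78, 80, 81, 86, 89, 95, 96}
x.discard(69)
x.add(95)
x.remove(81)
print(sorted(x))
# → [4, 6, 9, 54, 59, 62, 65, 78, 80, 86, 89, 95, 96]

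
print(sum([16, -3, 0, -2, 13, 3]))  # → 27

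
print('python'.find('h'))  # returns 3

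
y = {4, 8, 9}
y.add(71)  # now {4, 8, 9, 71}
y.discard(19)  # {4, 8, 9, 71}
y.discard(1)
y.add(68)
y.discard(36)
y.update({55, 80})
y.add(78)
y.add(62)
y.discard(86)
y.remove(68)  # {4, 8, 9, 55, 62, 71, 78, 80}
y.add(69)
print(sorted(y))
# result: [4, 8, 9, 55, 62, 69, 71, 78, 80]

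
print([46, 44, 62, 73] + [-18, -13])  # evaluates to [46, 44, 62, 73, -18, -13]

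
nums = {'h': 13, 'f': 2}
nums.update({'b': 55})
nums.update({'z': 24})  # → {'h': 13, 'f': 2, 'b': 55, 'z': 24}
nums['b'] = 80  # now {'h': 13, 'f': 2, 'b': 80, 'z': 24}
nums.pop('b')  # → 80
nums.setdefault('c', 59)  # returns 59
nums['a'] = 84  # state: {'h': 13, 'f': 2, 'z': 24, 'c': 59, 'a': 84}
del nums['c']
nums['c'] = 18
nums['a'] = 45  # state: {'h': 13, 'f': 2, 'z': 24, 'a': 45, 'c': 18}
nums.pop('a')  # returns 45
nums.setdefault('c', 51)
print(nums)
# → {'h': 13, 'f': 2, 'z': 24, 'c': 18}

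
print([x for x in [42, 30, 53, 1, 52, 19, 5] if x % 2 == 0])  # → [42, 30, 52]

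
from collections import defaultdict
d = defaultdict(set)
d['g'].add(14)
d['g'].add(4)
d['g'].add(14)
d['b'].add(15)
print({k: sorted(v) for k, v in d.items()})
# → {'g': [4, 14], 'b': [15]}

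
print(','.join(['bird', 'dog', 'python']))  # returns bird,dog,python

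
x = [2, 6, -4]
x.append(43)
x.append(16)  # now [2, 6, -4, 43, 16]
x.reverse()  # [16, 43, -4, 6, 2]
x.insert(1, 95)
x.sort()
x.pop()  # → 95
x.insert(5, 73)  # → [-4, 2, 6, 16, 43, 73]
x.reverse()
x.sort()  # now [-4, 2, 6, 16, 43, 73]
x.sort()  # [-4, 2, 6, 16, 43, 73]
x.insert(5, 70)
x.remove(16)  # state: [-4, 2, 6, 43, 70, 73]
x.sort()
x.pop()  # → 73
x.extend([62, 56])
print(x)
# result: [-4, 2, 6, 43, 70, 62, 56]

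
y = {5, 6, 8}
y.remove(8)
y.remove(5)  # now {6}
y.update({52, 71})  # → {6, 52, 71}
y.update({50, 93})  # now {6, 50, 52, 71, 93}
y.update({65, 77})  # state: {6, 50, 52, 65, 71, 77, 93}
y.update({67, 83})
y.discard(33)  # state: {6, 50, 52, 65, 67, 71, 77, 83, 93}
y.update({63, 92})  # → {6, 50, 52, 63, 65, 67, 71, 77, 83, 92, 93}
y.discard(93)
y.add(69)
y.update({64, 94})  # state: {6, 50, 52, 63, 64, 65, 67, 69, 71, 77, 83, 92, 94}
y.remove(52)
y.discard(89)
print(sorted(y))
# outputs [6, 50, 63, 64, 65, 67, 69, 71, 77, 83, 92, 94]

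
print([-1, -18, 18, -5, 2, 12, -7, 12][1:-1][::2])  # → [-18, -5, 12]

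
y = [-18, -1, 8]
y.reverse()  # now [8, -1, -18]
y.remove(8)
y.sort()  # [-18, -1]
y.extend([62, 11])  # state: [-18, -1, 62, 11]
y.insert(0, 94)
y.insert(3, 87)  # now [94, -18, -1, 87, 62, 11]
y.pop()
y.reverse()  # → [62, 87, -1, -18, 94]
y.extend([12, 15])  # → [62, 87, -1, -18, 94, 12, 15]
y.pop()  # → 15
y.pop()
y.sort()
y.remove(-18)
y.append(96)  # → [-1, 62, 87, 94, 96]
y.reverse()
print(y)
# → [96, 94, 87, 62, -1]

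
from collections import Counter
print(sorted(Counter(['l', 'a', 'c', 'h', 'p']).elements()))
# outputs ['a', 'c', 'h', 'l', 'p']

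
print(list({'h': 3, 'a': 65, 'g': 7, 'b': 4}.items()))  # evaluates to [('h', 3), ('a', 65), ('g', 7), ('b', 4)]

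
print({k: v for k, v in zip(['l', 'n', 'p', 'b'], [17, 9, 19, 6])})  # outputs {'l': 17, 'n': 9, 'p': 19, 'b': 6}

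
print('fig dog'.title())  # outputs Fig Dog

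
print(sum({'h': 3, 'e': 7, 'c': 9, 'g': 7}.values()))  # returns 26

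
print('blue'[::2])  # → bu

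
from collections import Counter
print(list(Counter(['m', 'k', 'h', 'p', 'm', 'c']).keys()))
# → ['m', 'k', 'h', 'p', 'c']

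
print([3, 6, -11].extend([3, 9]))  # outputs None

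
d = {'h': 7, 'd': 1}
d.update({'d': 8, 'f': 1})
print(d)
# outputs {'h': 7, 'd': 8, 'f': 1}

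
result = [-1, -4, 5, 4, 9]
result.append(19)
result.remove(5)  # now [-1, -4, 4, 9, 19]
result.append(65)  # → [-1, -4, 4, 9, 19, 65]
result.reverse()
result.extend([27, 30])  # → [65, 19, 9, 4, -4, -1, 27, 30]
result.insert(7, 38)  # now [65, 19, 9, 4, -4, -1, 27, 38, 30]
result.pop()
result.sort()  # [-4, -1, 4, 9, 19, 27, 38, 65]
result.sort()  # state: [-4, -1, 4, 9, 19, 27, 38, 65]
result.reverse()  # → [65, 38, 27, 19, 9, 4, -1, -4]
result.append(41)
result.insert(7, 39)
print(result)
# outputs [65, 38, 27, 19, 9, 4, -1, 39, -4, 41]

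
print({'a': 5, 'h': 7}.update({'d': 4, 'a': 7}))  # None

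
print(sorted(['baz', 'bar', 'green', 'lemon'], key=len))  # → ['baz', 'bar', 'green', 'lemon']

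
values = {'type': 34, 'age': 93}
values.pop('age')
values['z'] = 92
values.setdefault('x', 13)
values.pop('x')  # 13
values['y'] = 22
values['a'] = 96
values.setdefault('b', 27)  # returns 27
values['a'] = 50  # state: {'type': 34, 'z': 92, 'y': 22, 'a': 50, 'b': 27}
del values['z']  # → {'type': 34, 'y': 22, 'a': 50, 'b': 27}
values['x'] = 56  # {'type': 34, 'y': 22, 'a': 50, 'b': 27, 'x': 56}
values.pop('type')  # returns 34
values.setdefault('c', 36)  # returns 36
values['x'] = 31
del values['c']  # {'y': 22, 'a': 50, 'b': 27, 'x': 31}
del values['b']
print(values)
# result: {'y': 22, 'a': 50, 'x': 31}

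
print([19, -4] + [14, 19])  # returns [19, -4, 14, 19]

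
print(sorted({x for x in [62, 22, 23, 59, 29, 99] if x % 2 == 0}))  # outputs [22, 62]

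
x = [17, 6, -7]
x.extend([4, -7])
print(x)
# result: [17, 6, -7, 4, -7]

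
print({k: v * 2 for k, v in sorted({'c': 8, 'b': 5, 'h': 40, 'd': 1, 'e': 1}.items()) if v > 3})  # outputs {'b': 10, 'c': 16, 'h': 80}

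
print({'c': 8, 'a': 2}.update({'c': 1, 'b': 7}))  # None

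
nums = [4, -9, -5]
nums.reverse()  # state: [-5, -9, 4]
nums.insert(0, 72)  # [72, -5, -9, 4]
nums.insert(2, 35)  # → [72, -5, 35, -9, 4]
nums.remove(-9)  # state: [72, -5, 35, 4]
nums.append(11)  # [72, -5, 35, 4, 11]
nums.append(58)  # [72, -5, 35, 4, 11, 58]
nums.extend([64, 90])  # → [72, -5, 35, 4, 11, 58, 64, 90]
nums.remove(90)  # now [72, -5, 35, 4, 11, 58, 64]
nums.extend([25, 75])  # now [72, -5, 35, 4, 11, 58, 64, 25, 75]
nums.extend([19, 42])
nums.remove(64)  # [72, -5, 35, 4, 11, 58, 25, 75, 19, 42]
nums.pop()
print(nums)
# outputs [72, -5, 35, 4, 11, 58, 25, 75, 19]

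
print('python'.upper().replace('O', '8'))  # PYTH8N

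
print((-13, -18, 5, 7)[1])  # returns -18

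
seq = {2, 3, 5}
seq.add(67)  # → {2, 3, 5, 67}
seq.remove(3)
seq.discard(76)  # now {2, 5, 67}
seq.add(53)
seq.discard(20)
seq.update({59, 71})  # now {2, 5, 53, 59, 67, 71}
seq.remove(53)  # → {2, 5, 59, 67, 71}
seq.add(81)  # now {2, 5, 59, 67, 71, 81}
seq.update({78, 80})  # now {2, 5, 59, 67, 71, 78, 80, 81}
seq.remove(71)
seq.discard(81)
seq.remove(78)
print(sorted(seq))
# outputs [2, 5, 59, 67, 80]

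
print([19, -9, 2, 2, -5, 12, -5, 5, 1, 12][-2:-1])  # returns [1]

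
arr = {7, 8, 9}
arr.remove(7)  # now {8, 9}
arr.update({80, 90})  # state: {8, 9, 80, 90}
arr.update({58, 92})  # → {8, 9, 58, 80, 90, 92}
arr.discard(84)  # {8, 9, 58, 80, 90, 92}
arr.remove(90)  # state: {8, 9, 58, 80, 92}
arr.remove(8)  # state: {9, 58, 80, 92}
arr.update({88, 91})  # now {9, 58, 80, 88, 91, 92}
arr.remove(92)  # {9, 58, 80, 88, 91}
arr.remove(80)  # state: {9, 58, 88, 91}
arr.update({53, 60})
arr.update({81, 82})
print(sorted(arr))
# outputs [9, 53, 58, 60, 81, 82, 88, 91]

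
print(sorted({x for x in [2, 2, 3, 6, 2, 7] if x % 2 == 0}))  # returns [2, 6]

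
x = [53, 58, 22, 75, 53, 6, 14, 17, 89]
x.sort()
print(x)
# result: [6, 14, 17, 22, 53, 53, 58, 75, 89]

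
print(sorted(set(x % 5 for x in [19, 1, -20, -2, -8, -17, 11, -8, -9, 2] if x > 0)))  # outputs [1, 2, 4]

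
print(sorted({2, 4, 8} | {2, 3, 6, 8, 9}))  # [2, 3, 4, 6, 8, 9]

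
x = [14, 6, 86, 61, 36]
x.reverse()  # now [36, 61, 86, 6, 14]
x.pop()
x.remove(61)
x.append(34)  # [36, 86, 6, 34]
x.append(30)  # [36, 86, 6, 34, 30]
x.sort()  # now [6, 30, 34, 36, 86]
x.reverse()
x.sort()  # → [6, 30, 34, 36, 86]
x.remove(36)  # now [6, 30, 34, 86]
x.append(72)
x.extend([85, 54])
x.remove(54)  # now [6, 30, 34, 86, 72, 85]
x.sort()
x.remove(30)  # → [6, 34, 72, 85, 86]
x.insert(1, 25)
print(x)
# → [6, 25, 34, 72, 85, 86]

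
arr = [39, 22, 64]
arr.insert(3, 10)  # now [39, 22, 64, 10]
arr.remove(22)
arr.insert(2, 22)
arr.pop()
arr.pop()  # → 22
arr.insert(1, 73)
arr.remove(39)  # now [73, 64]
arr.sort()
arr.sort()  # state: [64, 73]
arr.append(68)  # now [64, 73, 68]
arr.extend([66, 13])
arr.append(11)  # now [64, 73, 68, 66, 13, 11]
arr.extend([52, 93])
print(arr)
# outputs [64, 73, 68, 66, 13, 11, 52, 93]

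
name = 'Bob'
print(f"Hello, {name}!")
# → Hello, Bob!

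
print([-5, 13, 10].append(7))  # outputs None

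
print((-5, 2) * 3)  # (-5, 2, -5, 2, -5, 2)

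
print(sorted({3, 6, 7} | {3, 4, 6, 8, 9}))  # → [3, 4, 6, 7, 8, 9]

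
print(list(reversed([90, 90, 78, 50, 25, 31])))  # [31, 25, 50, 78, 90, 90]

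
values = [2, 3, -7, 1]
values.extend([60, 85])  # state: [2, 3, -7, 1, 60, 85]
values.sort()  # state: [-7, 1, 2, 3, 60, 85]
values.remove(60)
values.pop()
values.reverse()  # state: [3, 2, 1, -7]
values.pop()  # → -7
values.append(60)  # [3, 2, 1, 60]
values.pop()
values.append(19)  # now [3, 2, 1, 19]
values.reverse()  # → [19, 1, 2, 3]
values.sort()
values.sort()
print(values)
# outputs [1, 2, 3, 19]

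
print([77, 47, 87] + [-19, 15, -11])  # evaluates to [77, 47, 87, -19, 15, -11]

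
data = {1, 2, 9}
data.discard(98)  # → {1, 2, 9}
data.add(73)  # {1, 2, 9, 73}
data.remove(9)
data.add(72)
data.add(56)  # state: {1, 2, 56, 72, 73}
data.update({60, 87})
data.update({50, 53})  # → {1, 2, 50, 53, 56, 60, 72, 73, 87}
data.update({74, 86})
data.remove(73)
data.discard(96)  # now {1, 2, 50, 53, 56, 60, 72, 74, 86, 87}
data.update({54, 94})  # {1, 2, 50, 53, 54, 56, 60, 72, 74, 86, 87, 94}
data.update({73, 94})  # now {1, 2, 50, 53, 54, 56, 60, 72, 73, 74, 86, 87, 94}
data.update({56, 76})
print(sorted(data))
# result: [1, 2, 50, 53, 54, 56, 60, 72, 73, 74, 76, 86, 87, 94]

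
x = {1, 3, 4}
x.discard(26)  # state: {1, 3, 4}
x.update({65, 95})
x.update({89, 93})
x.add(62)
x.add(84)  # {1, 3, 4, 62, 65, 84, 89, 93, 95}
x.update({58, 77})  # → {1, 3, 4, 58, 62, 65, 77, 84, 89, 93, 95}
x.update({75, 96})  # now {1, 3, 4, 58, 62, 65, 75, 77, 84, 89, 93, 95, 96}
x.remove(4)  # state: {1, 3, 58, 62, 65, 75, 77, 84, 89, 93, 95, 96}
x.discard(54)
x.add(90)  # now {1, 3, 58, 62, 65, 75, 77, 84, 89, 90, 93, 95, 96}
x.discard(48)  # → {1, 3, 58, 62, 65, 75, 77, 84, 89, 90, 93, 95, 96}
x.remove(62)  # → {1, 3, 58, 65, 75, 77, 84, 89, 90, 93, 95, 96}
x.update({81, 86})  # {1, 3, 58, 65, 75, 77, 81, 84, 86, 89, 90, 93, 95, 96}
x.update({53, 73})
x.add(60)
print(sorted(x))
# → [1, 3, 53, 58, 60, 65, 73, 75, 77, 81, 84, 86, 89, 90, 93, 95, 96]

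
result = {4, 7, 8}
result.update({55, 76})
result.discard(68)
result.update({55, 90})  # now {4, 7, 8, 55, 76, 90}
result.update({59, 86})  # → {4, 7, 8, 55, 59, 76, 86, 90}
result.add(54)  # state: {4, 7, 8, 54, 55, 59, 76, 86, 90}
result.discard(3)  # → {4, 7, 8, 54, 55, 59, 76, 86, 90}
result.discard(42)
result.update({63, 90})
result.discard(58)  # {4, 7, 8, 54, 55, 59, 63, 76, 86, 90}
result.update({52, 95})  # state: {4, 7, 8, 52, 54, 55, 59, 63, 76, 86, 90, 95}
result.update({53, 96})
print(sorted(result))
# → [4, 7, 8, 52, 53, 54, 55, 59, 63, 76, 86, 90, 95, 96]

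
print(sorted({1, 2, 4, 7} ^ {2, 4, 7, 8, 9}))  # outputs [1, 8, 9]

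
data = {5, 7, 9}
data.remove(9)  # {5, 7}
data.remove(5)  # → {7}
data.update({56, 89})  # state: {7, 56, 89}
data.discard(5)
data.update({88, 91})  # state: {7, 56, 88, 89, 91}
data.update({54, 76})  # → {7, 54, 56, 76, 88, 89, 91}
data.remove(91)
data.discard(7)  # {54, 56, 76, 88, 89}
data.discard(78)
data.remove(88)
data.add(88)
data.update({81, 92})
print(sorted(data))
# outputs [54, 56, 76, 81, 88, 89, 92]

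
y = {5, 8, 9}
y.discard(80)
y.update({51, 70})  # {5, 8, 9, 51, 70}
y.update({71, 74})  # {5, 8, 9, 51, 70, 71, 74}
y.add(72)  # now {5, 8, 9, 51, 70, 71, 72, 74}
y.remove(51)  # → {5, 8, 9, 70, 71, 72, 74}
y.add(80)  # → {5, 8, 9, 70, 71, 72, 74, 80}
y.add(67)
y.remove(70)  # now {5, 8, 9, 67, 71, 72, 74, 80}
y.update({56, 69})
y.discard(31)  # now {5, 8, 9, 56, 67, 69, 71, 72, 74, 80}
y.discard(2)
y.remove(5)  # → {8, 9, 56, 67, 69, 71, 72, 74, 80}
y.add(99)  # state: {8, 9, 56, 67, 69, 71, 72, 74, 80, 99}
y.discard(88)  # {8, 9, 56, 67, 69, 71, 72, 74, 80, 99}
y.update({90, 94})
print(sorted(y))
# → [8, 9, 56, 67, 69, 71, 72, 74, 80, 90, 94, 99]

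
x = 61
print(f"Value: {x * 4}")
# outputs Value: 244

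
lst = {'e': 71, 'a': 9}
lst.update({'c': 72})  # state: {'e': 71, 'a': 9, 'c': 72}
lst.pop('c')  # 72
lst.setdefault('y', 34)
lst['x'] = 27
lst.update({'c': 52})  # {'e': 71, 'a': 9, 'y': 34, 'x': 27, 'c': 52}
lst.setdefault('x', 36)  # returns 27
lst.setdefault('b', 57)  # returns 57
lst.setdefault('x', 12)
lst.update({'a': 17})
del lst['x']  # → {'e': 71, 'a': 17, 'y': 34, 'c': 52, 'b': 57}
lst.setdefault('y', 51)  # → 34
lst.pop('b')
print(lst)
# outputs {'e': 71, 'a': 17, 'y': 34, 'c': 52}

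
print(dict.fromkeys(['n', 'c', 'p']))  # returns {'n': None, 'c': None, 'p': None}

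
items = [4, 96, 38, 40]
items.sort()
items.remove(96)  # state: [4, 38, 40]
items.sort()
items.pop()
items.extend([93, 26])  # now [4, 38, 93, 26]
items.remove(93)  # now [4, 38, 26]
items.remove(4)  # [38, 26]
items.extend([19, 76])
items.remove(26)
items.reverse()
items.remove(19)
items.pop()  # 38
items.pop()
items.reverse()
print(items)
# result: []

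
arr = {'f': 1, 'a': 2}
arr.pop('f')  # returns 1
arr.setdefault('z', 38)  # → 38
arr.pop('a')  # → 2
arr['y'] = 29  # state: {'z': 38, 'y': 29}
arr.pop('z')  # 38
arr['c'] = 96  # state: {'y': 29, 'c': 96}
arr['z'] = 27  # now {'y': 29, 'c': 96, 'z': 27}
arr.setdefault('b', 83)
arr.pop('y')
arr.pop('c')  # 96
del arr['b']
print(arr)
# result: {'z': 27}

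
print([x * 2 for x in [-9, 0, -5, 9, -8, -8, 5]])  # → [-18, 0, -10, 18, -16, -16, 10]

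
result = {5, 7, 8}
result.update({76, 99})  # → {5, 7, 8, 76, 99}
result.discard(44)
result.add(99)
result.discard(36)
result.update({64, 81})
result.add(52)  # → {5, 7, 8, 52, 64, 76, 81, 99}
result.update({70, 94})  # {5, 7, 8, 52, 64, 70, 76, 81, 94, 99}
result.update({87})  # {5, 7, 8, 52, 64, 70, 76, 81, 87, 94, 99}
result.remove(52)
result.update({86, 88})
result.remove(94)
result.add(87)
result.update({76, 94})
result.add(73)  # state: {5, 7, 8, 64, 70, 73, 76, 81, 86, 87, 88, 94, 99}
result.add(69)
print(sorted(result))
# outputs [5, 7, 8, 64, 69, 70, 73, 76, 81, 86, 87, 88, 94, 99]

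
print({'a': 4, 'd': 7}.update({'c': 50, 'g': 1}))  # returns None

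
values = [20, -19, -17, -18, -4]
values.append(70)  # [20, -19, -17, -18, -4, 70]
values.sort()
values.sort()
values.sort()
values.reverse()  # [70, 20, -4, -17, -18, -19]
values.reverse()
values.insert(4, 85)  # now [-19, -18, -17, -4, 85, 20, 70]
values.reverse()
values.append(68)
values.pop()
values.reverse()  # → [-19, -18, -17, -4, 85, 20, 70]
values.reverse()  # [70, 20, 85, -4, -17, -18, -19]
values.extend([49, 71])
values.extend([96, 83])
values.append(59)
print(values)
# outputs [70, 20, 85, -4, -17, -18, -19, 49, 71, 96, 83, 59]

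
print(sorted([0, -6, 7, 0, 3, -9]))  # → [-9, -6, 0, 0, 3, 7]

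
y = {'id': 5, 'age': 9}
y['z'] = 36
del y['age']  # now {'id': 5, 'z': 36}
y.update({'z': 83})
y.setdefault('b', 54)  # 54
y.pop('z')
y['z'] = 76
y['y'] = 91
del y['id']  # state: {'b': 54, 'z': 76, 'y': 91}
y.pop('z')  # 76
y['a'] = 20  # {'b': 54, 'y': 91, 'a': 20}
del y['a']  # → {'b': 54, 'y': 91}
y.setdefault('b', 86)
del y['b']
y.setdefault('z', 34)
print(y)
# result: {'y': 91, 'z': 34}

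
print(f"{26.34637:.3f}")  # 26.346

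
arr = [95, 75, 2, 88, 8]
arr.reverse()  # [8, 88, 2, 75, 95]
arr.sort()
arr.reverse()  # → [95, 88, 75, 8, 2]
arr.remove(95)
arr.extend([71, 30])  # [88, 75, 8, 2, 71, 30]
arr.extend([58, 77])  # [88, 75, 8, 2, 71, 30, 58, 77]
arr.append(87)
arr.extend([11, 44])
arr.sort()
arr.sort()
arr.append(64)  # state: [2, 8, 11, 30, 44, 58, 71, 75, 77, 87, 88, 64]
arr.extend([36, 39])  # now [2, 8, 11, 30, 44, 58, 71, 75, 77, 87, 88, 64, 36, 39]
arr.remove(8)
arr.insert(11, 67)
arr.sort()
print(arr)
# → [2, 11, 30, 36, 39, 44, 58, 64, 67, 71, 75, 77, 87, 88]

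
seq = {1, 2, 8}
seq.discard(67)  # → {1, 2, 8}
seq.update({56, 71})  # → {1, 2, 8, 56, 71}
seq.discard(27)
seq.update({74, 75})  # {1, 2, 8, 56, 71, 74, 75}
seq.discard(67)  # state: {1, 2, 8, 56, 71, 74, 75}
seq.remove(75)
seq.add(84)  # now {1, 2, 8, 56, 71, 74, 84}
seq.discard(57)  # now {1, 2, 8, 56, 71, 74, 84}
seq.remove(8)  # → {1, 2, 56, 71, 74, 84}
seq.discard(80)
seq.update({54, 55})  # {1, 2, 54, 55, 56, 71, 74, 84}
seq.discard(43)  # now {1, 2, 54, 55, 56, 71, 74, 84}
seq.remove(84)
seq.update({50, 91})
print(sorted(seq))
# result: [1, 2, 50, 54, 55, 56, 71, 74, 91]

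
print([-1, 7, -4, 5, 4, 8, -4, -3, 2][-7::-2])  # [-4, -1]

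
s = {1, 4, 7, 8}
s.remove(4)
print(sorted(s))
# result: [1, 7, 8]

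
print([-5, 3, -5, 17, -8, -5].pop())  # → -5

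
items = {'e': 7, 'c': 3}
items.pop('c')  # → 3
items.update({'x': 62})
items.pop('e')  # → 7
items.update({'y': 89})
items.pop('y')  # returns 89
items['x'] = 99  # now {'x': 99}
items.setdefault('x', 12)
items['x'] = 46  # {'x': 46}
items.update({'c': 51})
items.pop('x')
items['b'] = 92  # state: {'c': 51, 'b': 92}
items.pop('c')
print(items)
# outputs {'b': 92}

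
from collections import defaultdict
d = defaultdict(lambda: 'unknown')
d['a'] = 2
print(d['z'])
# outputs unknown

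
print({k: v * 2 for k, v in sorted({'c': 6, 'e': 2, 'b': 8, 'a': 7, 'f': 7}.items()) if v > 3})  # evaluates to {'a': 14, 'b': 16, 'c': 12, 'f': 14}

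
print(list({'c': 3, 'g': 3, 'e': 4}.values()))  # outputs [3, 3, 4]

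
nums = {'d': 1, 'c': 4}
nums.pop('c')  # 4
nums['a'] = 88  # {'d': 1, 'a': 88}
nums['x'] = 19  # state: {'d': 1, 'a': 88, 'x': 19}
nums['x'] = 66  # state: {'d': 1, 'a': 88, 'x': 66}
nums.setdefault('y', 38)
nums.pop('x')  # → 66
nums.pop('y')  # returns 38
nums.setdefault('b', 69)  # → 69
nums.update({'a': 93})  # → {'d': 1, 'a': 93, 'b': 69}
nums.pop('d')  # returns 1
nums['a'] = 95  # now {'a': 95, 'b': 69}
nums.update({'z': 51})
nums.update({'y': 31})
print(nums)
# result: {'a': 95, 'b': 69, 'z': 51, 'y': 31}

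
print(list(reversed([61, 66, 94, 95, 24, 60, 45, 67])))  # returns [67, 45, 60, 24, 95, 94, 66, 61]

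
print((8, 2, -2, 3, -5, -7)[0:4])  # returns (8, 2, -2, 3)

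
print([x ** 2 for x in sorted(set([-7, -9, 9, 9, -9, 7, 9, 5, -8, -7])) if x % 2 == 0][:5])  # [64]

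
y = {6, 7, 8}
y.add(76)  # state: {6, 7, 8, 76}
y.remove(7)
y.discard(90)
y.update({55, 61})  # {6, 8, 55, 61, 76}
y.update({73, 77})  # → {6, 8, 55, 61, 73, 76, 77}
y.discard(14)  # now {6, 8, 55, 61, 73, 76, 77}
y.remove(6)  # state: {8, 55, 61, 73, 76, 77}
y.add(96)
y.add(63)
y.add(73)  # {8, 55, 61, 63, 73, 76, 77, 96}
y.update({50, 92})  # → {8, 50, 55, 61, 63, 73, 76, 77, 92, 96}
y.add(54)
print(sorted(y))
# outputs [8, 50, 54, 55, 61, 63, 73, 76, 77, 92, 96]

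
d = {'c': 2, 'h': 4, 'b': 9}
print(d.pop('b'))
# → 9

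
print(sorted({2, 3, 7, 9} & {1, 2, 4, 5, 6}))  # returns [2]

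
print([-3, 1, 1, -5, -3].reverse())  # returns None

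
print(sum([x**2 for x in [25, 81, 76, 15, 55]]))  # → 16212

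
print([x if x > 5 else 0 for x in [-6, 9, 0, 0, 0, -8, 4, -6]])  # [0, 9, 0, 0, 0, 0, 0, 0]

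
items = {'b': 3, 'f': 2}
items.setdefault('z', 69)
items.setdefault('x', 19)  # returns 19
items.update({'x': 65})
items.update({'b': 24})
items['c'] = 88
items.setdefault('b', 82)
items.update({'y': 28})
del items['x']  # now {'b': 24, 'f': 2, 'z': 69, 'c': 88, 'y': 28}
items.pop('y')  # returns 28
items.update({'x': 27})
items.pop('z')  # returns 69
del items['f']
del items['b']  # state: {'c': 88, 'x': 27}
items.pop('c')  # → 88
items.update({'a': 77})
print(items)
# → {'x': 27, 'a': 77}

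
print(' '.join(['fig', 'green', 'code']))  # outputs fig green code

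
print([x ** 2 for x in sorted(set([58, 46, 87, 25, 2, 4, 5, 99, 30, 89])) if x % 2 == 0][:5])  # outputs [4, 16, 900, 2116, 3364]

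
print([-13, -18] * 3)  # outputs [-13, -18, -13, -18, -13, -18]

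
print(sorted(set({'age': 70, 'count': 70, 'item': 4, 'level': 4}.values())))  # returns [4, 70]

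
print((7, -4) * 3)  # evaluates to (7, -4, 7, -4, 7, -4)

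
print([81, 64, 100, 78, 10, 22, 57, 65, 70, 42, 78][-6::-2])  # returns [22, 78, 64]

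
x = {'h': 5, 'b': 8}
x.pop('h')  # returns 5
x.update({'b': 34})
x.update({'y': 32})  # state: {'b': 34, 'y': 32}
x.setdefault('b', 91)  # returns 34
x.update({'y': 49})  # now {'b': 34, 'y': 49}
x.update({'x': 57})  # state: {'b': 34, 'y': 49, 'x': 57}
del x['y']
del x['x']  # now {'b': 34}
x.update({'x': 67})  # {'b': 34, 'x': 67}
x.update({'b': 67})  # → {'b': 67, 'x': 67}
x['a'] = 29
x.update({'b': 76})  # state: {'b': 76, 'x': 67, 'a': 29}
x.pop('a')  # 29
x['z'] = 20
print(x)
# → {'b': 76, 'x': 67, 'z': 20}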